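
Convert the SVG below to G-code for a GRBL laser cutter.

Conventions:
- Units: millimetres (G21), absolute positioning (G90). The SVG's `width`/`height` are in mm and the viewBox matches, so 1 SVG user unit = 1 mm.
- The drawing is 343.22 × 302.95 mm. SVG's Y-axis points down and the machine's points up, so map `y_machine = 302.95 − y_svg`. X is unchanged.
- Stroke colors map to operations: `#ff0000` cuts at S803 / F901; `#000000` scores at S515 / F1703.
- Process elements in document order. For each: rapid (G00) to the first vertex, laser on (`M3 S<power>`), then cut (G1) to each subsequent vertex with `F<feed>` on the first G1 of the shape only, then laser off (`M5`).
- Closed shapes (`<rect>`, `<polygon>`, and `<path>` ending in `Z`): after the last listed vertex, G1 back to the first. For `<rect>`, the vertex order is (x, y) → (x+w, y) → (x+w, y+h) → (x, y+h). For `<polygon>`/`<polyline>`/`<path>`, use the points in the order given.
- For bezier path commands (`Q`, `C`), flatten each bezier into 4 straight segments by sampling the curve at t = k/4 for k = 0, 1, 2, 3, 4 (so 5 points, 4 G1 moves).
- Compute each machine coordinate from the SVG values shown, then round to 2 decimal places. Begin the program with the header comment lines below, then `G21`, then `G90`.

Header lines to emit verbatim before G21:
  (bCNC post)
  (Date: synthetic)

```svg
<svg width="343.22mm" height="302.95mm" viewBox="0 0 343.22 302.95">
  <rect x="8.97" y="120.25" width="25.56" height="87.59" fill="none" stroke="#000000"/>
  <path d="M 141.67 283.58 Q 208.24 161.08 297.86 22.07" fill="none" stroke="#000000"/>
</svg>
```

viewBox `0 0 343.22 302.95` with mm width/height → 1 unit = 1 mm. Flip: y_m = 302.95 − y_svg.

**Shape 1** — `<rect>` rectangle, stroke `#000000` → score (S515, F1703). Machine vertices: (8.97,182.70) → (34.53,182.70) → (34.53,95.11) → (8.97,95.11) → (8.97,182.70). Closed: final G1 returns to the first vertex.

**Shape 2** — `<path>` quadratic bezier, stroke `#000000` → score (S515, F1703). Control points (SVG): P0=(141.67,283.58), P1=(208.24,161.08), P2=(297.86,22.07); sampled at t=k/4. Machine vertices: (141.67,19.37) → (176.40,81.65) → (214.00,146.00) → (254.49,212.41) → (297.86,280.88). Open path.

(bCNC post)
(Date: synthetic)
G21
G90
G00 X8.97 Y182.70
M3 S515
G1 X34.53 Y182.70 F1703
G1 X34.53 Y95.11
G1 X8.97 Y95.11
G1 X8.97 Y182.70
M5
G00 X141.67 Y19.37
M3 S515
G1 X176.40 Y81.65 F1703
G1 X214.00 Y146.00
G1 X254.49 Y212.41
G1 X297.86 Y280.88
M5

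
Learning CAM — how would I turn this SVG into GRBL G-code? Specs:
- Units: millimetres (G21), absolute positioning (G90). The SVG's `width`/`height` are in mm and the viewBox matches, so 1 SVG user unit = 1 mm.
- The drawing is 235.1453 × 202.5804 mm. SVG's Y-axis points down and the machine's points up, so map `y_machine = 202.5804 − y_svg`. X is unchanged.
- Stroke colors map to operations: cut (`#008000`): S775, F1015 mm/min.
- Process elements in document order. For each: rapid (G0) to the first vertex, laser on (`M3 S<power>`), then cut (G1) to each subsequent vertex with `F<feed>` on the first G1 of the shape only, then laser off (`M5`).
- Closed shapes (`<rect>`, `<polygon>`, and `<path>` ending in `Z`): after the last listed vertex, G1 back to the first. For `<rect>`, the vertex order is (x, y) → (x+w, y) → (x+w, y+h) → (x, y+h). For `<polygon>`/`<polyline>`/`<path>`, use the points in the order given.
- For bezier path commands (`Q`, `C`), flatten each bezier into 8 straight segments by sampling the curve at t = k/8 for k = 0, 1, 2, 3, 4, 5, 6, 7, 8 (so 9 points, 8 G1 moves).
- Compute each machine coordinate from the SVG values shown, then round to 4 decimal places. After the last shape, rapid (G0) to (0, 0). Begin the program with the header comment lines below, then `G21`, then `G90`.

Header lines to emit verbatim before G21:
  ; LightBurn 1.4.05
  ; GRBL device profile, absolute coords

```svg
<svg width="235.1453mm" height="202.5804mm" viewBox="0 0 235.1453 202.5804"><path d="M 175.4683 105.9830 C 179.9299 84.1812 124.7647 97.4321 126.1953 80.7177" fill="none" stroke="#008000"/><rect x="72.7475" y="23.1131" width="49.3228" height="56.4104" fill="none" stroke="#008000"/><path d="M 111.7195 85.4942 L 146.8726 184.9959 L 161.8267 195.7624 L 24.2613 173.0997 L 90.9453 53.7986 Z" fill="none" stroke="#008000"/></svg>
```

Since the viewBox matches the mm dimensions, user units are millimetres directly. The only transform is the Y-flip y_m = 202.5804 − y_svg.

Shape 1 is a cubic bezier drawn with `<path>`. Its stroke #008000 means cut at S775, F1015. After flipping Y the toolpath is (175.4683,96.5974) → (174.5734,103.2570) → (169.4505,107.3923) → (161.4615,109.7653) → (151.9684,111.1378) → (142.3333,112.2719) → (133.9181,113.9295) → (128.0848,116.8724) → (126.1953,121.8627).

Shape 2 is a rectangle drawn with `<rect>`. Its stroke #008000 means cut at S775, F1015. After flipping Y the toolpath is (72.7475,179.4673) → (122.0703,179.4673) → (122.0703,123.0569) → (72.7475,123.0569) → (72.7475,179.4673), returning to the start.

Shape 3 is a closed polygon drawn with `<path>`. Its stroke #008000 means cut at S775, F1015. After flipping Y the toolpath is (111.7195,117.0862) → (146.8726,17.5845) → (161.8267,6.8180) → (24.2613,29.4807) → (90.9453,148.7818) → (111.7195,117.0862), returning to the start.

; LightBurn 1.4.05
; GRBL device profile, absolute coords
G21
G90
G0 X175.4683 Y96.5974
M3 S775
G1 X174.5734 Y103.2570 F1015
G1 X169.4505 Y107.3923
G1 X161.4615 Y109.7653
G1 X151.9684 Y111.1378
G1 X142.3333 Y112.2719
G1 X133.9181 Y113.9295
G1 X128.0848 Y116.8724
G1 X126.1953 Y121.8627
M5
G0 X72.7475 Y179.4673
M3 S775
G1 X122.0703 Y179.4673 F1015
G1 X122.0703 Y123.0569
G1 X72.7475 Y123.0569
G1 X72.7475 Y179.4673
M5
G0 X111.7195 Y117.0862
M3 S775
G1 X146.8726 Y17.5845 F1015
G1 X161.8267 Y6.8180
G1 X24.2613 Y29.4807
G1 X90.9453 Y148.7818
G1 X111.7195 Y117.0862
M5
G0 X0.0000 Y0.0000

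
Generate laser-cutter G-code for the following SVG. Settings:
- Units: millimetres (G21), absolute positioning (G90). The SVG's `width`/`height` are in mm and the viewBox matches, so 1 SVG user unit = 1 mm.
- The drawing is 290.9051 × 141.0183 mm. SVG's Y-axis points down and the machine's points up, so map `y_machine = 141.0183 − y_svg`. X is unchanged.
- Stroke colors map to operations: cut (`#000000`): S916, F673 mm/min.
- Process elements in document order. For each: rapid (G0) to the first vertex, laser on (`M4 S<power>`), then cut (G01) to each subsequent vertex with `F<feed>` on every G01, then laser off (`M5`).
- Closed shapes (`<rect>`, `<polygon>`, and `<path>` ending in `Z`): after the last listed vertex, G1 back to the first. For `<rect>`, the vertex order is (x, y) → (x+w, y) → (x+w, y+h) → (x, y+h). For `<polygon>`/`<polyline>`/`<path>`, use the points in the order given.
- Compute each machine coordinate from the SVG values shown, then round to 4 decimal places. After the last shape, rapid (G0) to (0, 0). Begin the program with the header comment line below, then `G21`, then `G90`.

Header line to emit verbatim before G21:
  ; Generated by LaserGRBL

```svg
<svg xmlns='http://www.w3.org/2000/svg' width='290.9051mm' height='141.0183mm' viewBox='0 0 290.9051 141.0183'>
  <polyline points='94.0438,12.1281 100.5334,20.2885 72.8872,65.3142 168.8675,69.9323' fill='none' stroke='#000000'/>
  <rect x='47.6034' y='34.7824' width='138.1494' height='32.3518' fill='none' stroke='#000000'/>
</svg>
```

; Generated by LaserGRBL
G21
G90
G0 X94.0438 Y128.8902
M4 S916
G01 X100.5334 Y120.7298 F673
G01 X72.8872 Y75.7041 F673
G01 X168.8675 Y71.0860 F673
M5
G0 X47.6034 Y106.2359
M4 S916
G01 X185.7528 Y106.2359 F673
G01 X185.7528 Y73.8841 F673
G01 X47.6034 Y73.8841 F673
G01 X47.6034 Y106.2359 F673
M5
G0 X0.0000 Y0.0000

Since the viewBox matches the mm dimensions, user units are millimetres directly. The only transform is the Y-flip y_m = 141.0183 − y_svg.

Shape 1 is a open polyline drawn with `<polyline>`. Its stroke #000000 means cut at S916, F673. After flipping Y the toolpath is (94.0438,128.8902) → (100.5334,120.7298) → (72.8872,75.7041) → (168.8675,71.0860).

Shape 2 is a rectangle drawn with `<rect>`. Its stroke #000000 means cut at S916, F673. After flipping Y the toolpath is (47.6034,106.2359) → (185.7528,106.2359) → (185.7528,73.8841) → (47.6034,73.8841) → (47.6034,106.2359), returning to the start.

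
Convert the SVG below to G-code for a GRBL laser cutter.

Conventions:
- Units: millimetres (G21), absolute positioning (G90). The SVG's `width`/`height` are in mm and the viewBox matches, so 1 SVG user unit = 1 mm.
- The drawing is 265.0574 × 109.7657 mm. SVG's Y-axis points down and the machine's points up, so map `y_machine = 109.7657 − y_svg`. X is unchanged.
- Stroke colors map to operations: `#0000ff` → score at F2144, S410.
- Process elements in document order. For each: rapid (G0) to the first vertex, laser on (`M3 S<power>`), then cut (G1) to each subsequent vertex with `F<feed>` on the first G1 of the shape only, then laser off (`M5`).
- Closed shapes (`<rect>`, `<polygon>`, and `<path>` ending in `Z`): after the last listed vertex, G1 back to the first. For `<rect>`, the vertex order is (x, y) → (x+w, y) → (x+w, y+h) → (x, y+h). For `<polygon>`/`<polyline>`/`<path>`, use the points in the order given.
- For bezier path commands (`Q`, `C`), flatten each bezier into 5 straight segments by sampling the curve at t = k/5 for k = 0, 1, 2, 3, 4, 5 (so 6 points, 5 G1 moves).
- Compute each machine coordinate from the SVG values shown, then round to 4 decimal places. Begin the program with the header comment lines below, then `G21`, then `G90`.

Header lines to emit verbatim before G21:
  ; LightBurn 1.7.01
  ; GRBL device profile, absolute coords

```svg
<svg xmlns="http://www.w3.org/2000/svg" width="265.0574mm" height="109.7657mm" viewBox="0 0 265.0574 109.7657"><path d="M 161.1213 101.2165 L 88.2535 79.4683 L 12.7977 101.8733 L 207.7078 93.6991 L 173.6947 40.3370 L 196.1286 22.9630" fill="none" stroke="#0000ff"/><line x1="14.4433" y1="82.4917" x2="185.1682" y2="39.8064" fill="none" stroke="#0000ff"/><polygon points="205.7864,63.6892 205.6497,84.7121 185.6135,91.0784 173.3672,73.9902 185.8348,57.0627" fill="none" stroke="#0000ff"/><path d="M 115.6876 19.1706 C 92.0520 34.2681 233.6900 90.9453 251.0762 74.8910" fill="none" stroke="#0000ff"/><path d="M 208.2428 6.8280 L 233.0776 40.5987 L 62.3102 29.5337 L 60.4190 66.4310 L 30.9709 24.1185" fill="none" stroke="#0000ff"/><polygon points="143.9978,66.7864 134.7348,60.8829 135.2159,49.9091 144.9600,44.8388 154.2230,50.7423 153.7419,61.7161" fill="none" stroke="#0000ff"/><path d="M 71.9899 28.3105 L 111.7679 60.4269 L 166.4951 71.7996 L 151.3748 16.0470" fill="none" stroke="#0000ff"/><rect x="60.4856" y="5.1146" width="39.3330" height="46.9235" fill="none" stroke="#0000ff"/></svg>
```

1 u = 1 mm; y_m = 109.7657 − y.

[1] `<path>` open polyline, #0000ff→score S410 F2144: (161.1213,8.5492) → (88.2535,30.2974) → (12.7977,7.8924) → (207.7078,16.0666) → (173.6947,69.4287) → (196.1286,86.8027)

[2] `<line>` line segment, #0000ff→score S410 F2144: (14.4433,27.2740) → (185.1682,69.9593)

[3] `<polygon>` regular polygon, #0000ff→score S410 F2144: (205.7864,46.0765) → (205.6497,25.0536) → (185.6135,18.6873) → (173.3672,35.7755) → (185.8348,52.7030) → (205.7864,46.0765) (closed)

[4] `<path>` cubic bezier, #0000ff→score S410 F2144: (115.6876,90.5951) → (119.0229,77.4615) → (148.1266,59.8358) → (189.1015,43.2047) → (228.0505,33.0554) → (251.0762,34.8747)

[5] `<path>` open polyline, #0000ff→score S410 F2144: (208.2428,102.9377) → (233.0776,69.1670) → (62.3102,80.2320) → (60.4190,43.3347) → (30.9709,85.6472)

[6] `<polygon>` regular polygon, #0000ff→score S410 F2144: (143.9978,42.9793) → (134.7348,48.8828) → (135.2159,59.8566) → (144.9600,64.9269) → (154.2230,59.0234) → (153.7419,48.0496) → (143.9978,42.9793) (closed)

[7] `<path>` open polyline, #0000ff→score S410 F2144: (71.9899,81.4552) → (111.7679,49.3388) → (166.4951,37.9661) → (151.3748,93.7187)

[8] `<rect>` rectangle, #0000ff→score S410 F2144: (60.4856,104.6511) → (99.8186,104.6511) → (99.8186,57.7276) → (60.4856,57.7276) → (60.4856,104.6511) (closed)

; LightBurn 1.7.01
; GRBL device profile, absolute coords
G21
G90
G0 X161.1213 Y8.5492
M3 S410
G1 X88.2535 Y30.2974 F2144
G1 X12.7977 Y7.8924
G1 X207.7078 Y16.0666
G1 X173.6947 Y69.4287
G1 X196.1286 Y86.8027
M5
G0 X14.4433 Y27.2740
M3 S410
G1 X185.1682 Y69.9593 F2144
M5
G0 X205.7864 Y46.0765
M3 S410
G1 X205.6497 Y25.0536 F2144
G1 X185.6135 Y18.6873
G1 X173.3672 Y35.7755
G1 X185.8348 Y52.7030
G1 X205.7864 Y46.0765
M5
G0 X115.6876 Y90.5951
M3 S410
G1 X119.0229 Y77.4615 F2144
G1 X148.1266 Y59.8358
G1 X189.1015 Y43.2047
G1 X228.0505 Y33.0554
G1 X251.0762 Y34.8747
M5
G0 X208.2428 Y102.9377
M3 S410
G1 X233.0776 Y69.1670 F2144
G1 X62.3102 Y80.2320
G1 X60.4190 Y43.3347
G1 X30.9709 Y85.6472
M5
G0 X143.9978 Y42.9793
M3 S410
G1 X134.7348 Y48.8828 F2144
G1 X135.2159 Y59.8566
G1 X144.9600 Y64.9269
G1 X154.2230 Y59.0234
G1 X153.7419 Y48.0496
G1 X143.9978 Y42.9793
M5
G0 X71.9899 Y81.4552
M3 S410
G1 X111.7679 Y49.3388 F2144
G1 X166.4951 Y37.9661
G1 X151.3748 Y93.7187
M5
G0 X60.4856 Y104.6511
M3 S410
G1 X99.8186 Y104.6511 F2144
G1 X99.8186 Y57.7276
G1 X60.4856 Y57.7276
G1 X60.4856 Y104.6511
M5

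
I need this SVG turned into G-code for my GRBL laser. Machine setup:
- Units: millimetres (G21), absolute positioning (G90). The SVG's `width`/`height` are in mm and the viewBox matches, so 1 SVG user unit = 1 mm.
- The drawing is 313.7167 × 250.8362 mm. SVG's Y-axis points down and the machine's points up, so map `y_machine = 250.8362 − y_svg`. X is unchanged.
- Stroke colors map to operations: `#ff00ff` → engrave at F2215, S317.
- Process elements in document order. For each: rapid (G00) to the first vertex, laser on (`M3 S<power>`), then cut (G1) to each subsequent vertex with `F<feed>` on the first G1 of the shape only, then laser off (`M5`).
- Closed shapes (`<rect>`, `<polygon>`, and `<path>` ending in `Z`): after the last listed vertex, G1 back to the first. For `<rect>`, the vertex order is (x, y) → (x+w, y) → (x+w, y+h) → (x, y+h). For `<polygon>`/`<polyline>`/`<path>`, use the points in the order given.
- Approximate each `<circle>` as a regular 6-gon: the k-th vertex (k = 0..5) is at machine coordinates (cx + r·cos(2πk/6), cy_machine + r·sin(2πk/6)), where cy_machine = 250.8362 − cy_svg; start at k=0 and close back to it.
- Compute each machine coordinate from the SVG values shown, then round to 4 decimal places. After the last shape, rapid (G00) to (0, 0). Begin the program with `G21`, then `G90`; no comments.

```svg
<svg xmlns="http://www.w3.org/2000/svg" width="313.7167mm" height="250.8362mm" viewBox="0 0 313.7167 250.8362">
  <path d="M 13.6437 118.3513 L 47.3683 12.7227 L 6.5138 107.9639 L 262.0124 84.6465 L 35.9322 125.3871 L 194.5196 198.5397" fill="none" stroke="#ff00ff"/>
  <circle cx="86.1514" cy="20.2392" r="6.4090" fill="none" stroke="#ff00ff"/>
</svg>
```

G21
G90
G00 X13.6437 Y132.4849
M3 S317
G1 X47.3683 Y238.1135 F2215
G1 X6.5138 Y142.8723
G1 X262.0124 Y166.1897
G1 X35.9322 Y125.4491
G1 X194.5196 Y52.2965
M5
G00 X92.5604 Y230.5970
M3 S317
G1 X89.3559 Y236.1474 F2215
G1 X82.9469 Y236.1474
G1 X79.7424 Y230.5970
G1 X82.9469 Y225.0466
G1 X89.3559 Y225.0466
G1 X92.5604 Y230.5970
M5
G00 X0.0000 Y0.0000

viewBox `0 0 313.7167 250.8362` with mm width/height → 1 unit = 1 mm. Flip: y_m = 250.8362 − y_svg.

**Shape 1** — `<path>` open polyline, stroke `#ff00ff` → engrave (S317, F2215). Machine vertices: (13.6437,132.4849) → (47.3683,238.1135) → (6.5138,142.8723) → (262.0124,166.1897) → (35.9322,125.4491) → (194.5196,52.2965). Open path.

**Shape 2** — `<circle>` circle, stroke `#ff00ff` → engrave (S317, F2215). Machine vertices: (92.5604,230.5970) → (89.3559,236.1474) → (82.9469,236.1474) → (79.7424,230.5970) → (82.9469,225.0466) → (89.3559,225.0466) → (92.5604,230.5970). Closed: final G1 returns to the first vertex.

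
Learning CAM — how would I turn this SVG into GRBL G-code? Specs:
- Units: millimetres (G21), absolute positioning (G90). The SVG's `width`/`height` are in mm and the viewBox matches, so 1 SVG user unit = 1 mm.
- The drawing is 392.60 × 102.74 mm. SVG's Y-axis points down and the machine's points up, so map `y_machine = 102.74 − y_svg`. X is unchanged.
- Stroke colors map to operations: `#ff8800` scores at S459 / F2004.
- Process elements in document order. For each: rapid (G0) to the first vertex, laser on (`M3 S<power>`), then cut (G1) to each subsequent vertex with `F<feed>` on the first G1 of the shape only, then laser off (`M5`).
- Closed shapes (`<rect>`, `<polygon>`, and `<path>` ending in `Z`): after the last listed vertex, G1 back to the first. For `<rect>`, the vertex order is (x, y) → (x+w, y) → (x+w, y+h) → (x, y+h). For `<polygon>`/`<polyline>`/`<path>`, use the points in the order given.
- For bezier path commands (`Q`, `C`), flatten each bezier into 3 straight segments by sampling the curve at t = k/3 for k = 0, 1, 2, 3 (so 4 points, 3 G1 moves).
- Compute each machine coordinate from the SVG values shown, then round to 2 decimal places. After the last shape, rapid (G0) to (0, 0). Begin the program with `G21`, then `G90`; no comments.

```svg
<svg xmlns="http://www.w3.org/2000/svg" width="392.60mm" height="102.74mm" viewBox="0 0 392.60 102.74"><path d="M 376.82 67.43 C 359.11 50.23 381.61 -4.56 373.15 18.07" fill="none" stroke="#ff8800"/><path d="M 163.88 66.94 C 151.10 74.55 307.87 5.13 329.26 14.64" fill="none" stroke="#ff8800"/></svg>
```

1 u = 1 mm; y_m = 102.74 − y.

[1] `<path>` cubic bezier, #ff8800→score S459 F2004: (376.82,35.31) → (369.88,60.78) → (373.93,85.75) → (373.15,84.67)

[2] `<path>` cubic bezier, #ff8800→score S459 F2004: (163.88,35.80) → (196.32,48.09) → (274.04,77.08) → (329.26,88.10)

G21
G90
G0 X376.82 Y35.31
M3 S459
G1 X369.88 Y60.78 F2004
G1 X373.93 Y85.75
G1 X373.15 Y84.67
M5
G0 X163.88 Y35.80
M3 S459
G1 X196.32 Y48.09 F2004
G1 X274.04 Y77.08
G1 X329.26 Y88.10
M5
G0 X0.00 Y0.00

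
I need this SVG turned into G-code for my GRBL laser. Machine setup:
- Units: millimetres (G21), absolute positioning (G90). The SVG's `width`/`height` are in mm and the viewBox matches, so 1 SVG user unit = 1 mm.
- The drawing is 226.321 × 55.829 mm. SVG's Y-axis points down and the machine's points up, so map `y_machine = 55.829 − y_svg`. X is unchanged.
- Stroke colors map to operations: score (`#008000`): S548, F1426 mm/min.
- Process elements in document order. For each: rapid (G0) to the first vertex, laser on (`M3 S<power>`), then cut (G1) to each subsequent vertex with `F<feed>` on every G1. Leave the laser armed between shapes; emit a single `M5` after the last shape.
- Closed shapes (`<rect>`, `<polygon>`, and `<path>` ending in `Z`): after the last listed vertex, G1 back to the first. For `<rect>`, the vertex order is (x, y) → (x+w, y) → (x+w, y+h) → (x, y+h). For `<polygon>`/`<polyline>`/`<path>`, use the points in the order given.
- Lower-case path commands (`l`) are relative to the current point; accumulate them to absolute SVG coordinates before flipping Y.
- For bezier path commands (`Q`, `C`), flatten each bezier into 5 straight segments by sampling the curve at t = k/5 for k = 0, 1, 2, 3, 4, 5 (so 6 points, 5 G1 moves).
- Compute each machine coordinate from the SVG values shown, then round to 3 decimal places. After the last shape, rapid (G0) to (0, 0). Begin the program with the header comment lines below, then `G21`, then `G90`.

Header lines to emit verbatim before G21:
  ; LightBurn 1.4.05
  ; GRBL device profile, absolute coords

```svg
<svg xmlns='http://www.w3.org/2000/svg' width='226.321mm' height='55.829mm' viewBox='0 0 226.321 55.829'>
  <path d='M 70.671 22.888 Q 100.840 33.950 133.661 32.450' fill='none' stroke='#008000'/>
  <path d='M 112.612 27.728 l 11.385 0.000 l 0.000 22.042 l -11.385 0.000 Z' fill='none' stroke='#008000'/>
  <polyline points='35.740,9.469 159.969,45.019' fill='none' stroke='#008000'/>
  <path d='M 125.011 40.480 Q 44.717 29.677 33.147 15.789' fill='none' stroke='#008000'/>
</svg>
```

; LightBurn 1.4.05
; GRBL device profile, absolute coords
G21
G90
G0 X70.671 Y32.941
M3 S548
G1 X82.845 Y29.019 F1426
G1 X95.231 Y26.101 F1426
G1 X107.829 Y24.189 F1426
G1 X120.639 Y23.281 F1426
G1 X133.661 Y23.379 F1426
G0 X112.612 Y28.101
M3 S548
G1 X123.997 Y28.101 F1426
G1 X123.997 Y6.059 F1426
G1 X112.612 Y6.059 F1426
G1 X112.612 Y28.101 F1426
G0 X35.740 Y46.360
M3 S548
G1 X159.969 Y10.810 F1426
G0 X125.011 Y15.349
M3 S548
G1 X95.642 Y19.794 F1426
G1 X71.772 Y24.485 F1426
G1 X53.399 Y29.423 F1426
G1 X40.524 Y34.608 F1426
G1 X33.147 Y40.040 F1426
M5
G0 X0.000 Y0.000

Since the viewBox matches the mm dimensions, user units are millimetres directly. The only transform is the Y-flip y_m = 55.829 − y_svg.

Shape 1 is a quadratic bezier drawn with `<path>`. Its stroke #008000 means score at S548, F1426. After flipping Y the toolpath is (70.671,32.941) → (82.845,29.019) → (95.231,26.101) → (107.829,24.189) → (120.639,23.281) → (133.661,23.379).

Shape 2 is a rectangle drawn with `<path>`. Its stroke #008000 means score at S548, F1426. After flipping Y the toolpath is (112.612,28.101) → (123.997,28.101) → (123.997,6.059) → (112.612,6.059) → (112.612,28.101), returning to the start.

Shape 3 is a line segment drawn with `<polyline>`. Its stroke #008000 means score at S548, F1426. After flipping Y the toolpath is (35.740,46.360) → (159.969,10.810).

Shape 4 is a quadratic bezier drawn with `<path>`. Its stroke #008000 means score at S548, F1426. After flipping Y the toolpath is (125.011,15.349) → (95.642,19.794) → (71.772,24.485) → (53.399,29.423) → (40.524,34.608) → (33.147,40.040).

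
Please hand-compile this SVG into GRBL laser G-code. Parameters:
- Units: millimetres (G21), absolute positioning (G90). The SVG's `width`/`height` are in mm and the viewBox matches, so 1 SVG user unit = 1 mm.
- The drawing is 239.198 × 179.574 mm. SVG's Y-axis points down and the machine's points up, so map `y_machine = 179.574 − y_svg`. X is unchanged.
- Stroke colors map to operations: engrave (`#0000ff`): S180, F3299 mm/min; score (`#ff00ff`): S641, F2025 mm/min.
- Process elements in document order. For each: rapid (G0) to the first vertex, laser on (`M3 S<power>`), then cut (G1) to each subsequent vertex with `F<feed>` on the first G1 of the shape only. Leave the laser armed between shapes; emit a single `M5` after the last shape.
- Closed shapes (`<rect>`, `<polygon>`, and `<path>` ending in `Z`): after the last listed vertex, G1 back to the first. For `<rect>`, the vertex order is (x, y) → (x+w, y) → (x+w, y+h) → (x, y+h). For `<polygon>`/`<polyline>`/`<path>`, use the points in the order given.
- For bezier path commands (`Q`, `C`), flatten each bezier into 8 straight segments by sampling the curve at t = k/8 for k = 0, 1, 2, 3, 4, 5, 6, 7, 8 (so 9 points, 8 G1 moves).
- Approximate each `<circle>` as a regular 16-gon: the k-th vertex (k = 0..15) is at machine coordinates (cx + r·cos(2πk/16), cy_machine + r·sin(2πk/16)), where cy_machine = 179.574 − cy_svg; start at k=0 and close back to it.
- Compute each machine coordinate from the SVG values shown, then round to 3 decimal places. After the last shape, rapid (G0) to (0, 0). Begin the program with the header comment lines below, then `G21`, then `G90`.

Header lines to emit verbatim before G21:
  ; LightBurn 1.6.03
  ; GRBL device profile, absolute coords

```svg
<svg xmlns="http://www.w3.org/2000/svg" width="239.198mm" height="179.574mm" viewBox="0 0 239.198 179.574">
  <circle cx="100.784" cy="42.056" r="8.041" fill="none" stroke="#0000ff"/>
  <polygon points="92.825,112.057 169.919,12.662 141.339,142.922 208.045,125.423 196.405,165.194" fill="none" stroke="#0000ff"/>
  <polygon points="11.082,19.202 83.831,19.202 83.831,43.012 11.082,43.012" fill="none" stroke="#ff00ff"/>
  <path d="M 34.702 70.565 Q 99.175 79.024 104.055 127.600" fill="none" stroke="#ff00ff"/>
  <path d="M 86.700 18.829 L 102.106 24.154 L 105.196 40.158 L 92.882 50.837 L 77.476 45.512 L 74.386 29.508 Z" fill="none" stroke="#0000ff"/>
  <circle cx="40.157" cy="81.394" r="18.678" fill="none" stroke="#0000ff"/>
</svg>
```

; LightBurn 1.6.03
; GRBL device profile, absolute coords
G21
G90
G0 X108.825 Y137.518
M3 S180
G1 X108.213 Y140.595 F3299
G1 X106.470 Y143.204
G1 X103.861 Y144.947
G1 X100.784 Y145.559
G1 X97.707 Y144.947
G1 X95.098 Y143.204
G1 X93.355 Y140.595
G1 X92.743 Y137.518
G1 X93.355 Y134.441
G1 X95.098 Y131.832
G1 X97.707 Y130.089
G1 X100.784 Y129.477
G1 X103.861 Y130.089
G1 X106.470 Y131.832
G1 X108.213 Y134.441
G1 X108.825 Y137.518
G0 X92.825 Y67.517
M3 S180
G1 X169.919 Y166.912 F3299
G1 X141.339 Y36.652
G1 X208.045 Y54.151
G1 X196.405 Y14.380
G1 X92.825 Y67.517
G0 X11.082 Y160.372
M3 S641
G1 X83.831 Y160.372 F2025
G1 X83.831 Y136.562
G1 X11.082 Y136.562
G1 X11.082 Y160.372
G0 X34.702 Y109.009
M3 S641
G1 X49.889 Y106.267 F2025
G1 X63.214 Y102.272
G1 X74.676 Y97.023
G1 X84.277 Y90.521
G1 X92.015 Y82.765
G1 X97.890 Y73.755
G1 X101.904 Y63.491
G1 X104.055 Y51.974
G0 X86.700 Y160.745
M3 S180
G1 X102.106 Y155.420 F3299
G1 X105.196 Y139.416
G1 X92.882 Y128.737
G1 X77.476 Y134.062
G1 X74.386 Y150.066
G1 X86.700 Y160.745
G0 X58.835 Y98.180
M3 S180
G1 X57.413 Y105.328 F3299
G1 X53.364 Y111.387
G1 X47.305 Y115.436
G1 X40.157 Y116.858
G1 X33.009 Y115.436
G1 X26.950 Y111.387
G1 X22.901 Y105.328
G1 X21.479 Y98.180
G1 X22.901 Y91.032
G1 X26.950 Y84.973
G1 X33.009 Y80.924
G1 X40.157 Y79.502
G1 X47.305 Y80.924
G1 X53.364 Y84.973
G1 X57.413 Y91.032
G1 X58.835 Y98.180
M5
G0 X0.000 Y0.000

viewBox `0 0 239.198 179.574` with mm width/height → 1 unit = 1 mm. Flip: y_m = 179.574 − y_svg.

**Shape 1** — `<circle>` circle, stroke `#0000ff` → engrave (S180, F3299). Machine vertices: (108.825,137.518) → (108.213,140.595) → (106.470,143.204) → (103.861,144.947) → (100.784,145.559) → (97.707,144.947) → (95.098,143.204) → (93.355,140.595) → (92.743,137.518) → (93.355,134.441) → (95.098,131.832) → (97.707,130.089) → (100.784,129.477) → (103.861,130.089) → (106.470,131.832) → (108.213,134.441) → (108.825,137.518). Closed: final G1 returns to the first vertex.

**Shape 2** — `<polygon>` closed polygon, stroke `#0000ff` → engrave (S180, F3299). Machine vertices: (92.825,67.517) → (169.919,166.912) → (141.339,36.652) → (208.045,54.151) → (196.405,14.380) → (92.825,67.517). Closed: final G1 returns to the first vertex.

**Shape 3** — `<polygon>` rectangle, stroke `#ff00ff` → score (S641, F2025). Machine vertices: (11.082,160.372) → (83.831,160.372) → (83.831,136.562) → (11.082,136.562) → (11.082,160.372). Closed: final G1 returns to the first vertex.

**Shape 4** — `<path>` quadratic bezier, stroke `#ff00ff` → score (S641, F2025). Control points (SVG): P0=(34.702,70.565), P1=(99.175,79.024), P2=(104.055,127.600); sampled at t=k/8. Machine vertices: (34.702,109.009) → (49.889,106.267) → (63.214,102.272) → (74.676,97.023) → (84.277,90.521) → (92.015,82.765) → (97.890,73.755) → (101.904,63.491) → (104.055,51.974). Open path.

**Shape 5** — `<path>` regular polygon, stroke `#0000ff` → engrave (S180, F3299). Machine vertices: (86.700,160.745) → (102.106,155.420) → (105.196,139.416) → (92.882,128.737) → (77.476,134.062) → (74.386,150.066) → (86.700,160.745). Closed: final G1 returns to the first vertex.

**Shape 6** — `<circle>` circle, stroke `#0000ff` → engrave (S180, F3299). Machine vertices: (58.835,98.180) → (57.413,105.328) → (53.364,111.387) → (47.305,115.436) → (40.157,116.858) → (33.009,115.436) → (26.950,111.387) → (22.901,105.328) → (21.479,98.180) → (22.901,91.032) → (26.950,84.973) → (33.009,80.924) → (40.157,79.502) → (47.305,80.924) → (53.364,84.973) → (57.413,91.032) → (58.835,98.180). Closed: final G1 returns to the first vertex.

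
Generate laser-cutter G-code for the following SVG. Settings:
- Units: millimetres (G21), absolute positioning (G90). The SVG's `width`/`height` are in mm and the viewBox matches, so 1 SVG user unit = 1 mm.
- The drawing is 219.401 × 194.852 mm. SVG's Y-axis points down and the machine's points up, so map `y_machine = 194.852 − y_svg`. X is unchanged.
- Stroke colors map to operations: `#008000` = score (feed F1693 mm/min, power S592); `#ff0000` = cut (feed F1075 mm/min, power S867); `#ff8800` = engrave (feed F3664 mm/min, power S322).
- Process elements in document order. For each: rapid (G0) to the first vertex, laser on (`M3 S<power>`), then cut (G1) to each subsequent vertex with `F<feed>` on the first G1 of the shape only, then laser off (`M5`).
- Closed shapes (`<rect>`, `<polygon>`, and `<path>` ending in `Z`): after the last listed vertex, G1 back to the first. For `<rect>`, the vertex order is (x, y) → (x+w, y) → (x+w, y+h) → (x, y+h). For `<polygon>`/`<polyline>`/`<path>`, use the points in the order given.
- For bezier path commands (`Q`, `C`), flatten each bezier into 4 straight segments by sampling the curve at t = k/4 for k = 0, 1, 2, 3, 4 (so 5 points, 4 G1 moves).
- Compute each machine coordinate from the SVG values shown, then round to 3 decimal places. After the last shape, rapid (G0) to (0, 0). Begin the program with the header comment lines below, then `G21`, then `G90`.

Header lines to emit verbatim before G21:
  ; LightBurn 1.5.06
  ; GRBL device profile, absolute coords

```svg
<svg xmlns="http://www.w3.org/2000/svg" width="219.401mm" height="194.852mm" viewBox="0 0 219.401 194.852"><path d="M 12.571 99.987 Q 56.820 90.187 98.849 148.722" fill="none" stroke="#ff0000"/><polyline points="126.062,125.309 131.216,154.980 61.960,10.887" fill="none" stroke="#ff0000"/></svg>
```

; LightBurn 1.5.06
; GRBL device profile, absolute coords
G21
G90
G0 X12.571 Y94.865
M3 S867
G1 X34.557 Y95.494 F1075
G1 X56.265 Y87.581
G1 X77.696 Y71.127
G1 X98.849 Y46.130
M5
G0 X126.062 Y69.543
M3 S867
G1 X131.216 Y39.872 F1075
G1 X61.960 Y183.965
M5
G0 X0.000 Y0.000

viewBox `0 0 219.401 194.852` with mm width/height → 1 unit = 1 mm. Flip: y_m = 194.852 − y_svg.

**Shape 1** — `<path>` quadratic bezier, stroke `#ff0000` → cut (S867, F1075). Control points (SVG): P0=(12.571,99.987), P1=(56.820,90.187), P2=(98.849,148.722); sampled at t=k/4. Machine vertices: (12.571,94.865) → (34.557,95.494) → (56.265,87.581) → (77.696,71.127) → (98.849,46.130). Open path.

**Shape 2** — `<polyline>` open polyline, stroke `#ff0000` → cut (S867, F1075). Machine vertices: (126.062,69.543) → (131.216,39.872) → (61.960,183.965). Open path.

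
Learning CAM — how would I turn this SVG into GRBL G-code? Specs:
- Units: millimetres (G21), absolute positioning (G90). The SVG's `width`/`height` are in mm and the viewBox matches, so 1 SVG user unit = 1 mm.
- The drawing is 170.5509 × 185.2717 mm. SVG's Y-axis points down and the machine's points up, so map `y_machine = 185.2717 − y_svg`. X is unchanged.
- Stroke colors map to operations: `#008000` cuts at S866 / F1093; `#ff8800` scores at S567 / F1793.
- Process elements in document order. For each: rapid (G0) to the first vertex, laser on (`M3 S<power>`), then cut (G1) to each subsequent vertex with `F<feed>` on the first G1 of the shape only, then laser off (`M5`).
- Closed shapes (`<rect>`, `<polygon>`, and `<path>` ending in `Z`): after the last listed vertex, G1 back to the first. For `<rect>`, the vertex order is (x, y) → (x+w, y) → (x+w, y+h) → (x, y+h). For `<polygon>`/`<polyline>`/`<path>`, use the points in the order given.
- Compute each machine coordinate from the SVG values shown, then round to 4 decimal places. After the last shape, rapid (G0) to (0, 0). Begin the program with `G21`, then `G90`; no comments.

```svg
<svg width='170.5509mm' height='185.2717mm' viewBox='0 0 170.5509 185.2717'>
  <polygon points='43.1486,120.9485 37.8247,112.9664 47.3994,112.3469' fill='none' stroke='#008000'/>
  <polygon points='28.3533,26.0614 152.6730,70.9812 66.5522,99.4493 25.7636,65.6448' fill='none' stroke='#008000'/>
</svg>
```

1 u = 1 mm; y_m = 185.2717 − y.

[1] `<polygon>` regular polygon, #008000→cut S866 F1093: (43.1486,64.3232) → (37.8247,72.3053) → (47.3994,72.9248) → (43.1486,64.3232) (closed)

[2] `<polygon>` closed polygon, #008000→cut S866 F1093: (28.3533,159.2103) → (152.6730,114.2905) → (66.5522,85.8224) → (25.7636,119.6269) → (28.3533,159.2103) (closed)

G21
G90
G0 X43.1486 Y64.3232
M3 S866
G1 X37.8247 Y72.3053 F1093
G1 X47.3994 Y72.9248
G1 X43.1486 Y64.3232
M5
G0 X28.3533 Y159.2103
M3 S866
G1 X152.6730 Y114.2905 F1093
G1 X66.5522 Y85.8224
G1 X25.7636 Y119.6269
G1 X28.3533 Y159.2103
M5
G0 X0.0000 Y0.0000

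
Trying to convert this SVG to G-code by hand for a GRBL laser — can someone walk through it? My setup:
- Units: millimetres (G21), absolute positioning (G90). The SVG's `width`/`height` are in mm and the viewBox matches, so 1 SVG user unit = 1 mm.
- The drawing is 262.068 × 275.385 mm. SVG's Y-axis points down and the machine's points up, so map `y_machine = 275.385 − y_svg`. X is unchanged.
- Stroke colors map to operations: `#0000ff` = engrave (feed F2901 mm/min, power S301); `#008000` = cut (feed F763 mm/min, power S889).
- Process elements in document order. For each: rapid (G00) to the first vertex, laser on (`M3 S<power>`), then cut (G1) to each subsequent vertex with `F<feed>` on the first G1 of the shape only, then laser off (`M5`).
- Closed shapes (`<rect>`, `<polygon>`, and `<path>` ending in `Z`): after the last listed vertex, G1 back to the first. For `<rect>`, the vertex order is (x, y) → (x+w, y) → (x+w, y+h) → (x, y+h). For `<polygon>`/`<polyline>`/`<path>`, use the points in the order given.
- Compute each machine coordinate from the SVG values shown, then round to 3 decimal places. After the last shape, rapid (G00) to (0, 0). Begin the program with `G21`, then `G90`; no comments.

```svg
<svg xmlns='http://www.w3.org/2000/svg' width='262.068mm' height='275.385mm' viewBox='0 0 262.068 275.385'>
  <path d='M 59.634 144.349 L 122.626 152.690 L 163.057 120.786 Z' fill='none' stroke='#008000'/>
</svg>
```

1 u = 1 mm; y_m = 275.385 − y.

[1] `<path>` closed polygon, #008000→cut S889 F763: (59.634,131.036) → (122.626,122.695) → (163.057,154.599) → (59.634,131.036) (closed)

G21
G90
G00 X59.634 Y131.036
M3 S889
G1 X122.626 Y122.695 F763
G1 X163.057 Y154.599
G1 X59.634 Y131.036
M5
G00 X0.000 Y0.000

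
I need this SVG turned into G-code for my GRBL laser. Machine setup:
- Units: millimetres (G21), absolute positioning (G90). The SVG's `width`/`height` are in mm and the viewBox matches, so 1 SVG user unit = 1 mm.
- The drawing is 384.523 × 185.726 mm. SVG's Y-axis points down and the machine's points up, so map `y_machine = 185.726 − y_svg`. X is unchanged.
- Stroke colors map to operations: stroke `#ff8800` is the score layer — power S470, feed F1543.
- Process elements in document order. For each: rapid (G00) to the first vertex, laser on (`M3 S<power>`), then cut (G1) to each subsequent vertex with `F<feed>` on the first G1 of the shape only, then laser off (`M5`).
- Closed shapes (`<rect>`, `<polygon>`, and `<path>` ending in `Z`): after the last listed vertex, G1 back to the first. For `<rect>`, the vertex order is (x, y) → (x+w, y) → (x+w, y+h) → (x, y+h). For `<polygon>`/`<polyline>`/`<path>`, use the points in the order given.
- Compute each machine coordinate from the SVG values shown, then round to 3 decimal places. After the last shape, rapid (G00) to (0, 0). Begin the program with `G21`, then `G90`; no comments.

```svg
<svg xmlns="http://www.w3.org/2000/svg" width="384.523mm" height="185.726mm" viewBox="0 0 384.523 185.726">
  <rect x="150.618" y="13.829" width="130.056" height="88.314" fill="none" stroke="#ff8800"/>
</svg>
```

G21
G90
G00 X150.618 Y171.897
M3 S470
G1 X280.674 Y171.897 F1543
G1 X280.674 Y83.583
G1 X150.618 Y83.583
G1 X150.618 Y171.897
M5
G00 X0.000 Y0.000

1 u = 1 mm; y_m = 185.726 − y.

[1] `<rect>` rectangle, #ff8800→score S470 F1543: (150.618,171.897) → (280.674,171.897) → (280.674,83.583) → (150.618,83.583) → (150.618,171.897) (closed)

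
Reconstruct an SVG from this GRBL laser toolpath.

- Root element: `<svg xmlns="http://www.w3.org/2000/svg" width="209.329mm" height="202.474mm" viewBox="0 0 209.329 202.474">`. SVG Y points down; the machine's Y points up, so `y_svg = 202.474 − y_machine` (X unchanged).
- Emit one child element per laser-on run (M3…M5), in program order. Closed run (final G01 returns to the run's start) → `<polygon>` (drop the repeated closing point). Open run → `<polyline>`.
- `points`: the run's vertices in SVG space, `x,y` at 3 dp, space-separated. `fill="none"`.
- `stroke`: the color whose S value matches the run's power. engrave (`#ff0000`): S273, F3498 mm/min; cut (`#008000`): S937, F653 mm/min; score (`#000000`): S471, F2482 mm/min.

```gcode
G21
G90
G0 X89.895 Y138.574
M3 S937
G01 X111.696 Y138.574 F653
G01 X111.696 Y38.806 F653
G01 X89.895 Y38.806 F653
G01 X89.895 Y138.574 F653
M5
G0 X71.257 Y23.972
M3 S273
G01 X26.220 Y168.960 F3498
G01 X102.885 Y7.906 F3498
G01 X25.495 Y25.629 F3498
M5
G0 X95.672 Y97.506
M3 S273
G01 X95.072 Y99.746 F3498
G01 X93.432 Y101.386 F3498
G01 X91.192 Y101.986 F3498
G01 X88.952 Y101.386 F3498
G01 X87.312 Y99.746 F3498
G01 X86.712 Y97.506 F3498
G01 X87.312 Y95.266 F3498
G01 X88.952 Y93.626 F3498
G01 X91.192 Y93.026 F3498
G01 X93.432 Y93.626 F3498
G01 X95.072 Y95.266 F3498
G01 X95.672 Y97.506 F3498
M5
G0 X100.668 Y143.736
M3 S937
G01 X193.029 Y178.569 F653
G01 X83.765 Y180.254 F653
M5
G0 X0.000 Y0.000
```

y_svg = 202.474 − y_m.

[1] S937→`#008000` (cut); closed run; points: 89.895,63.900 111.696,63.900 111.696,163.668 89.895,163.668

[2] S273→`#ff0000` (engrave); open run; points: 71.257,178.502 26.220,33.514 102.885,194.568 25.495,176.845

[3] S273→`#ff0000` (engrave); closed run; points: 95.672,104.968 95.072,102.728 93.432,101.088 91.192,100.488 88.952,101.088 87.312,102.728 86.712,104.968 87.312,107.208 88.952,108.848 91.192,109.448 93.432,108.848 95.072,107.208

[4] S937→`#008000` (cut); open run; points: 100.668,58.738 193.029,23.905 83.765,22.220

<svg xmlns="http://www.w3.org/2000/svg" width="209.329mm" height="202.474mm" viewBox="0 0 209.329 202.474">
  <polygon points="89.895,63.900 111.696,63.900 111.696,163.668 89.895,163.668" fill="none" stroke="#008000"/>
  <polyline points="71.257,178.502 26.220,33.514 102.885,194.568 25.495,176.845" fill="none" stroke="#ff0000"/>
  <polygon points="95.672,104.968 95.072,102.728 93.432,101.088 91.192,100.488 88.952,101.088 87.312,102.728 86.712,104.968 87.312,107.208 88.952,108.848 91.192,109.448 93.432,108.848 95.072,107.208" fill="none" stroke="#ff0000"/>
  <polyline points="100.668,58.738 193.029,23.905 83.765,22.220" fill="none" stroke="#008000"/>
</svg>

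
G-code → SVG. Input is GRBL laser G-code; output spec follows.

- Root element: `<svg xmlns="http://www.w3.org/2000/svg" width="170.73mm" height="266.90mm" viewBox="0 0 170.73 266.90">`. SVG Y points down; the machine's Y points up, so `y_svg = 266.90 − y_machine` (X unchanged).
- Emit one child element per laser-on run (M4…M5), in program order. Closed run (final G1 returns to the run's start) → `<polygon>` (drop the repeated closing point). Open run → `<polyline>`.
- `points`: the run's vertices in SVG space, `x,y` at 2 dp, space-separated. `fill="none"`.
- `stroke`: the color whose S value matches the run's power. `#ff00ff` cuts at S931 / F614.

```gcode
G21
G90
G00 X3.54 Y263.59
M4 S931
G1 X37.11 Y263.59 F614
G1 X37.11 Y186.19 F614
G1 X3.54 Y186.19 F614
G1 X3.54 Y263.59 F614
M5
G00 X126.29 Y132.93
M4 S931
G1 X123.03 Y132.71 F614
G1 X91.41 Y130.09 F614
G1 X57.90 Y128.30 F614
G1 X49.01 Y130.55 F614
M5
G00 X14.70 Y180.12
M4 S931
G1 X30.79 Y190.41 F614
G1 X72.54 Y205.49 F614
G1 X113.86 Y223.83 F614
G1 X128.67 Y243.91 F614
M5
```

Machine Y-up, SVG Y-down with viewBox height 266.90, so y_svg = 266.90 − y_machine; X carries over. Every run uses S931, so all elements get stroke `#ff00ff` (cut).

Run 1: The run returns to its start, so emit a `<polygon>` with points (Y-flipped): 3.54,3.31 37.11,3.31 37.11,80.71 3.54,80.71.

Run 2: The run is open, so emit a `<polyline>` with points (Y-flipped): 126.29,133.97 123.03,134.19 91.41,136.81 57.90,138.60 49.01,136.35.

Run 3: The run is open, so emit a `<polyline>` with points (Y-flipped): 14.70,86.78 30.79,76.49 72.54,61.41 113.86,43.07 128.67,22.99.

<svg xmlns="http://www.w3.org/2000/svg" width="170.73mm" height="266.90mm" viewBox="0 0 170.73 266.90">
  <polygon points="3.54,3.31 37.11,3.31 37.11,80.71 3.54,80.71" fill="none" stroke="#ff00ff"/>
  <polyline points="126.29,133.97 123.03,134.19 91.41,136.81 57.90,138.60 49.01,136.35" fill="none" stroke="#ff00ff"/>
  <polyline points="14.70,86.78 30.79,76.49 72.54,61.41 113.86,43.07 128.67,22.99" fill="none" stroke="#ff00ff"/>
</svg>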